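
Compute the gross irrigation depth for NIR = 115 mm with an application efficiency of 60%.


Ea = 60% = 0.6
GID = NIR / Ea = 115 / 0.6 = 191.6667 mm

191.6667 mm


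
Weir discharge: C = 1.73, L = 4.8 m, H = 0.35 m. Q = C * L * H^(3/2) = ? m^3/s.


Q = C * L * H^(3/2) = 1.73 * 4.8 * 0.35^1.5 = 1.73 * 4.8 * 0.207063

1.7195 m^3/s


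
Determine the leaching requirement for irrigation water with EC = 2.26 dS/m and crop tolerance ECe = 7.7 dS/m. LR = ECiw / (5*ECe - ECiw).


LR = ECiw / (5*ECe - ECiw)
LR = 2.26 / (5*7.7 - 2.26)
LR = 2.26 / 36.2400

0.0624


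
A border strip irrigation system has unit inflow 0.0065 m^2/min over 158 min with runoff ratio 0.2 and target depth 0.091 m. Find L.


L = q*t/((1+r)*Z)
L = 0.0065*158/((1+0.2)*0.091)
L = 1.027/0.1092

9.4048 m


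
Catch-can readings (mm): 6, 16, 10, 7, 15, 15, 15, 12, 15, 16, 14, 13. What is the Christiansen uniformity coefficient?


mean = 12.833333 mm
MAD = 2.722222 mm
CU = (1 - 2.722222/12.833333)*100

78.7879 %


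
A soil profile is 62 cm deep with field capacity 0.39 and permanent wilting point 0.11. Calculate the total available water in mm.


AWC = (FC - PWP) * d * 10
AWC = (0.39 - 0.11) * 62 * 10
AWC = 0.2800 * 62 * 10

173.6000 mm


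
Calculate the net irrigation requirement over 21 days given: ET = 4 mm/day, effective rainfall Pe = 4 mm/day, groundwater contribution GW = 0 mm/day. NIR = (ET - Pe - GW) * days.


Daily deficit = ET - Pe - GW = 4 - 4 - 0 = 0 mm/day
NIR = 0 * 21 = 0 mm

0 mm


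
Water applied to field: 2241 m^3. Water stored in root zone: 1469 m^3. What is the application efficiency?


Ea = V_root / V_field * 100 = 1469 / 2241 * 100 = 65.5511%

65.5511 %


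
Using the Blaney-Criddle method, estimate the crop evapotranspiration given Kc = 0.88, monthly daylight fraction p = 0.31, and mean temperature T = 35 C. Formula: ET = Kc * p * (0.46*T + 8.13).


ET = Kc * p * (0.46*T + 8.13)
ET = 0.88 * 0.31 * (0.46*35 + 8.13)
ET = 0.88 * 0.31 * 24.2300

6.6099 mm/day


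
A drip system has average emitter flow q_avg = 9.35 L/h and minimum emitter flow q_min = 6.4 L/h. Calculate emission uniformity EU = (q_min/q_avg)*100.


EU = (q_min/q_avg)*100 = (6.4/9.35)*100 = 68.4492%

68.4492 %


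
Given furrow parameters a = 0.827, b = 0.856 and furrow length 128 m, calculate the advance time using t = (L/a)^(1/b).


t = (L/a)^(1/b)
t = (128/0.827)^(1/0.856)
t = 154.776300^(1/0.856)

361.4648 min


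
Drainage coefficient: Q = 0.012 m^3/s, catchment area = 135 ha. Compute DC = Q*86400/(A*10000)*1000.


DC = Q * 86400 / (A * 10000) * 1000
DC = 0.012 * 86400 / (135 * 10000) * 1000
DC = 1036800.0000 / 1350000

0.7680 mm/day


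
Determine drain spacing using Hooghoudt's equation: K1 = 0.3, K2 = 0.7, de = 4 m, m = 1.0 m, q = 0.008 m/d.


S^2 = 8*K2*de*m/q + 4*K1*m^2/q
S^2 = 8*0.7*4*1.0/0.008 + 4*0.3*1.0^2/0.008
S = sqrt(2950.0000)

54.3139 m


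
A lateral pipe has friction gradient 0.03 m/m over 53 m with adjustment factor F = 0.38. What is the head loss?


hf = J * L * F = 0.03 * 53 * 0.38 = 0.6042 m

0.6042 m


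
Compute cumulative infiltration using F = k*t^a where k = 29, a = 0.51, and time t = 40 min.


F = k * t^a = 29 * 40^0.51
F = 29 * 6.562217

190.3043 mm


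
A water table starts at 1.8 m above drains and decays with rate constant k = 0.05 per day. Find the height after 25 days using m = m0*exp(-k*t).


m = m0 * exp(-k*t)
m = 1.8 * exp(-0.05 * 25)
m = 1.8 * exp(-1.2500)

0.5157 m


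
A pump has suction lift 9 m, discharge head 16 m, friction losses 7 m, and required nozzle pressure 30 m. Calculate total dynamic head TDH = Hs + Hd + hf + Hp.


TDH = Hs + Hd + hf + Hp = 9 + 16 + 7 + 30 = 62

62 m


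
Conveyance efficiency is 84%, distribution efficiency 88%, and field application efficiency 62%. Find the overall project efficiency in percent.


Ec = 0.84, Eb = 0.88, Ea = 0.62
E = 0.84 * 0.88 * 0.62 * 100 = 45.8304%

45.8304 %


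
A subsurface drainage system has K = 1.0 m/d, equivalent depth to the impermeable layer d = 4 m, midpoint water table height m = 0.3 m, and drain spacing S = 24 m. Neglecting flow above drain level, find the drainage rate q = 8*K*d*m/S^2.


q = 8*K*d*m/S^2
q = 8*1.0*4*0.3/24^2
q = 9.6000 / 576

0.0167 m/d


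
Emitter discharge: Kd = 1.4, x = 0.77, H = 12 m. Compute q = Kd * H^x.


q = Kd * H^x = 1.4 * 12^0.77 = 1.4 * 6.775940

9.4863 L/h


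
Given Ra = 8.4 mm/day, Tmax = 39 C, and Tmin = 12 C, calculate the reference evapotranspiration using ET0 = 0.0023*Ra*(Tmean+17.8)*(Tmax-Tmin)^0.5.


Tmean = (Tmax + Tmin)/2 = (39 + 12)/2 = 25.5
ET0 = 0.0023 * 8.4 * (25.5 + 17.8) * sqrt(39 - 12)
ET0 = 0.0023 * 8.4 * 43.3 * 5.196152

4.3469 mm/day


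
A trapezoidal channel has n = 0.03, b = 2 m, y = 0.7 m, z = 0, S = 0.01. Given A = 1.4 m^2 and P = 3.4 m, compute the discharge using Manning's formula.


R = A/P = 1.4/3.4 = 0.411765
Q = (1/0.03) * 1.4 * 0.411765^(2/3) * 0.01^0.5

2.5829 m^3/s


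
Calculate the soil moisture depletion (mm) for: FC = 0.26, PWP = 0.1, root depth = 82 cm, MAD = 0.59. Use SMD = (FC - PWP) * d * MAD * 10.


SMD = (FC - PWP) * d * MAD * 10
SMD = (0.26 - 0.1) * 82 * 0.59 * 10
SMD = 0.1600 * 82 * 0.59 * 10

77.4080 mm


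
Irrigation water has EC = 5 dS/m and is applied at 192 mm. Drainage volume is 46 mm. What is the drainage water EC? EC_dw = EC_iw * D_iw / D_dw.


EC_dw = EC_iw * D_iw / D_dw
EC_dw = 5 * 192 / 46
EC_dw = 960 / 46

20.8696 dS/m


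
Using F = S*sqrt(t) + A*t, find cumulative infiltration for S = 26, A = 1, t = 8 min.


F = S*sqrt(t) + A*t
F = 26*sqrt(8) + 1*8
F = 26*2.828427 + 8

81.5391 mm


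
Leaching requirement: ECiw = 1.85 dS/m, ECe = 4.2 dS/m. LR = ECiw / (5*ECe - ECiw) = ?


LR = ECiw / (5*ECe - ECiw)
LR = 1.85 / (5*4.2 - 1.85)
LR = 1.85 / 19.1500

0.0966


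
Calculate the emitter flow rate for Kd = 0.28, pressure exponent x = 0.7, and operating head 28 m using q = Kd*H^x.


q = Kd * H^x = 0.28 * 28^0.7 = 0.28 * 10.304113

2.8852 L/h


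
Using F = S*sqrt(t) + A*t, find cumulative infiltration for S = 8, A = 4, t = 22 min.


F = S*sqrt(t) + A*t
F = 8*sqrt(22) + 4*22
F = 8*4.690416 + 88

125.5233 mm


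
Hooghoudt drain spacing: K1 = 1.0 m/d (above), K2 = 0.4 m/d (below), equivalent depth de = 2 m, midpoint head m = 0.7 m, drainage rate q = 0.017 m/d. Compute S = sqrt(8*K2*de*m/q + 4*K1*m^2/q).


S^2 = 8*K2*de*m/q + 4*K1*m^2/q
S^2 = 8*0.4*2*0.7/0.017 + 4*1.0*0.7^2/0.017
S = sqrt(378.8235)

19.4634 m


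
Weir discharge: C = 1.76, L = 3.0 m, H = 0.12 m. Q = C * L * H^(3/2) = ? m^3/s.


Q = C * L * H^(3/2) = 1.76 * 3.0 * 0.12^1.5 = 1.76 * 3.0 * 0.041569

0.2195 m^3/s


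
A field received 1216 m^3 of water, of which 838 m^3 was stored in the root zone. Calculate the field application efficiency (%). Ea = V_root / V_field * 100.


Ea = V_root / V_field * 100 = 838 / 1216 * 100 = 68.9145%

68.9145 %


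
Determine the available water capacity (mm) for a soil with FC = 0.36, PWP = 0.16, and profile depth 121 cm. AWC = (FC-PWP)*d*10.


AWC = (FC - PWP) * d * 10
AWC = (0.36 - 0.16) * 121 * 10
AWC = 0.2000 * 121 * 10

242.0000 mm


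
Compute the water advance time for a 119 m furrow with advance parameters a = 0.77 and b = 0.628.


t = (L/a)^(1/b)
t = (119/0.77)^(1/0.628)
t = 154.545455^(1/0.628)

3060.2601 min


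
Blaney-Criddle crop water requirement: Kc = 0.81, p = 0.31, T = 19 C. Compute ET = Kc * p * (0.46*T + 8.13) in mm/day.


ET = Kc * p * (0.46*T + 8.13)
ET = 0.81 * 0.31 * (0.46*19 + 8.13)
ET = 0.81 * 0.31 * 16.8700

4.2361 mm/day


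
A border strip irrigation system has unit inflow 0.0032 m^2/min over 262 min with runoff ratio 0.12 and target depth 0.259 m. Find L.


L = q*t/((1+r)*Z)
L = 0.0032*262/((1+0.12)*0.259)
L = 0.8384/0.29008

2.8902 m


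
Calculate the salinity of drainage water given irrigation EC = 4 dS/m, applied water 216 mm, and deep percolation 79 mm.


EC_dw = EC_iw * D_iw / D_dw
EC_dw = 4 * 216 / 79
EC_dw = 864 / 79

10.9367 dS/m


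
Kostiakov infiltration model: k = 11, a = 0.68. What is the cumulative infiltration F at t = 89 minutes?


F = k * t^a = 11 * 89^0.68
F = 11 * 21.163389

232.7973 mm


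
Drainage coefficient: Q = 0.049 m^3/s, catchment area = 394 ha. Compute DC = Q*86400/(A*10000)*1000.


DC = Q * 86400 / (A * 10000) * 1000
DC = 0.049 * 86400 / (394 * 10000) * 1000
DC = 4233600.0000 / 3940000

1.0745 mm/day


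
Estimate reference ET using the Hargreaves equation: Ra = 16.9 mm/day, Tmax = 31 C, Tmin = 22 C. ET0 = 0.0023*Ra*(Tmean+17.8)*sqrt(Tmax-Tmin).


Tmean = (Tmax + Tmin)/2 = (31 + 22)/2 = 26.5
ET0 = 0.0023 * 16.9 * (26.5 + 17.8) * sqrt(31 - 22)
ET0 = 0.0023 * 16.9 * 44.3 * 3.000000

5.1658 mm/day


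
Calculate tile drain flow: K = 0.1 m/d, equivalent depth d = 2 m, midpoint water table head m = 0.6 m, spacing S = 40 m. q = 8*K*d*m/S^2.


q = 8*K*d*m/S^2
q = 8*0.1*2*0.6/40^2
q = 0.9600 / 1600

6.0000e-04 m/d


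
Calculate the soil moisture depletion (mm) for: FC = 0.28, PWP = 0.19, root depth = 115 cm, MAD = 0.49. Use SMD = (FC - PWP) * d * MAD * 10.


SMD = (FC - PWP) * d * MAD * 10
SMD = (0.28 - 0.19) * 115 * 0.49 * 10
SMD = 0.0900 * 115 * 0.49 * 10

50.7150 mm


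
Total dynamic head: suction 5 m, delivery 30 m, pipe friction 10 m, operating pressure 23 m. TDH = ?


TDH = Hs + Hd + hf + Hp = 5 + 30 + 10 + 23 = 68

68 m


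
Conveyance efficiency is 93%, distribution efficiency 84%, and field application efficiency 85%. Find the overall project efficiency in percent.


Ec = 0.93, Eb = 0.84, Ea = 0.85
E = 0.93 * 0.84 * 0.85 * 100 = 66.4020%

66.4020 %


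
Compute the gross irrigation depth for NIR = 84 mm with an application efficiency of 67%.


Ea = 67% = 0.67
GID = NIR / Ea = 84 / 0.67 = 125.3731 mm

125.3731 mm


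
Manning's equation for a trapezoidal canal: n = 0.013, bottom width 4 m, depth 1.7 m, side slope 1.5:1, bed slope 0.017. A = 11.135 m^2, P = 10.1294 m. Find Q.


R = A/P = 11.135/10.1294 = 1.099275
Q = (1/0.013) * 11.135 * 1.099275^(2/3) * 0.017^0.5

118.9530 m^3/s


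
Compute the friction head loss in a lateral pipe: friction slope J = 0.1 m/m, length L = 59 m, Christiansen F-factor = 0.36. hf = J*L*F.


hf = J * L * F = 0.1 * 59 * 0.36 = 2.1240 m

2.1240 m


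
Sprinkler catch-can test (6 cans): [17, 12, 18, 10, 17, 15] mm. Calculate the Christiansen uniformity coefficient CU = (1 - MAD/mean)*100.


mean = 14.833333 mm
MAD = 2.555556 mm
CU = (1 - 2.555556/14.833333)*100

82.7715 %


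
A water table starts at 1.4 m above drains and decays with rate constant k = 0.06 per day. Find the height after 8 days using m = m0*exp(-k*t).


m = m0 * exp(-k*t)
m = 1.4 * exp(-0.06 * 8)
m = 1.4 * exp(-0.4800)

0.8663 m


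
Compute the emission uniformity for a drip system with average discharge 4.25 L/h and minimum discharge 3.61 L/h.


EU = (q_min/q_avg)*100 = (3.61/4.25)*100 = 84.9412%

84.9412 %


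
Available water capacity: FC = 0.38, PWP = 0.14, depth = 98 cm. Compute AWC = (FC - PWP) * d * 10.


AWC = (FC - PWP) * d * 10
AWC = (0.38 - 0.14) * 98 * 10
AWC = 0.2400 * 98 * 10

235.2000 mm


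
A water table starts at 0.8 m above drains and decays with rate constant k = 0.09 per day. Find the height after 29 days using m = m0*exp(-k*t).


m = m0 * exp(-k*t)
m = 0.8 * exp(-0.09 * 29)
m = 0.8 * exp(-2.6100)

0.0588 m


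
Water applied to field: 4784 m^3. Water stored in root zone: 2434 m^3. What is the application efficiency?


Ea = V_root / V_field * 100 = 2434 / 4784 * 100 = 50.8779%

50.8779 %


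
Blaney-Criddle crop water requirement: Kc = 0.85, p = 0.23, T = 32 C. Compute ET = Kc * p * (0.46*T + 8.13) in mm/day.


ET = Kc * p * (0.46*T + 8.13)
ET = 0.85 * 0.23 * (0.46*32 + 8.13)
ET = 0.85 * 0.23 * 22.8500

4.4672 mm/day


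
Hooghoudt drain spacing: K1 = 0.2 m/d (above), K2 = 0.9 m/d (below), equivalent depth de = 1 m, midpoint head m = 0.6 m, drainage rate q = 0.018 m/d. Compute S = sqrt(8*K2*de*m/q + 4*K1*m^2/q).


S^2 = 8*K2*de*m/q + 4*K1*m^2/q
S^2 = 8*0.9*1*0.6/0.018 + 4*0.2*0.6^2/0.018
S = sqrt(256.0000)

16.0000 m


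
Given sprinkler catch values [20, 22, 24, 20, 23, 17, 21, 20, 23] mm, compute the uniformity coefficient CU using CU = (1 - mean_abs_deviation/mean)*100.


mean = 21.111111 mm
MAD = 1.679012 mm
CU = (1 - 1.679012/21.111111)*100

92.0468 %


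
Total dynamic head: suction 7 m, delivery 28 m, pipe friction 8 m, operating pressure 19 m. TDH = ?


TDH = Hs + Hd + hf + Hp = 7 + 28 + 8 + 19 = 62

62 m


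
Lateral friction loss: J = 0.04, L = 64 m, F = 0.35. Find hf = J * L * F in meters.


hf = J * L * F = 0.04 * 64 * 0.35 = 0.8960 m

0.8960 m


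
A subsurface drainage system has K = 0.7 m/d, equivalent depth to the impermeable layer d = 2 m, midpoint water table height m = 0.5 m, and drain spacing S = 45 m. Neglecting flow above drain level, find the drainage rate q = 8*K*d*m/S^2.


q = 8*K*d*m/S^2
q = 8*0.7*2*0.5/45^2
q = 5.6000 / 2025

0.0028 m/d


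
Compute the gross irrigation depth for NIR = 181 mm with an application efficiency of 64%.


Ea = 64% = 0.64
GID = NIR / Ea = 181 / 0.64 = 282.8125 mm

282.8125 mm


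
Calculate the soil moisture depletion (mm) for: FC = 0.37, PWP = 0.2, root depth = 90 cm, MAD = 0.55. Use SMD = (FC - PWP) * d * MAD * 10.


SMD = (FC - PWP) * d * MAD * 10
SMD = (0.37 - 0.2) * 90 * 0.55 * 10
SMD = 0.1700 * 90 * 0.55 * 10

84.1500 mm


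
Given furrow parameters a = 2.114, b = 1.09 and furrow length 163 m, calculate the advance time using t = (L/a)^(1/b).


t = (L/a)^(1/b)
t = (163/2.114)^(1/1.09)
t = 77.105014^(1/1.09)

53.8603 min


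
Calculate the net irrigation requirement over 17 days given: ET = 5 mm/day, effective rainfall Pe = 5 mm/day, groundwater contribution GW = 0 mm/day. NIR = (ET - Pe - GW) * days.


Daily deficit = ET - Pe - GW = 5 - 5 - 0 = 0 mm/day
NIR = 0 * 17 = 0 mm

0 mm


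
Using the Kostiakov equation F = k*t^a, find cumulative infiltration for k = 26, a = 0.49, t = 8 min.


F = k * t^a = 26 * 8^0.49
F = 26 * 2.770219

72.0257 mm


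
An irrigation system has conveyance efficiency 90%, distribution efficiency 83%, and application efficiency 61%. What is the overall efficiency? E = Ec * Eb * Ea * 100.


Ec = 0.9, Eb = 0.83, Ea = 0.61
E = 0.9 * 0.83 * 0.61 * 100 = 45.5670%

45.5670 %


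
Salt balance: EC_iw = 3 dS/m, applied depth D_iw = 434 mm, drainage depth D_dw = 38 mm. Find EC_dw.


EC_dw = EC_iw * D_iw / D_dw
EC_dw = 3 * 434 / 38
EC_dw = 1302 / 38

34.2632 dS/m


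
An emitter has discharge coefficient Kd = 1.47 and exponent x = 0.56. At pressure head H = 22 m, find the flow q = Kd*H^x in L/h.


q = Kd * H^x = 1.47 * 22^0.56 = 1.47 * 5.646206

8.2999 L/h


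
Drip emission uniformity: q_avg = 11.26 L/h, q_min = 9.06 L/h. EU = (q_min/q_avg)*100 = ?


EU = (q_min/q_avg)*100 = (9.06/11.26)*100 = 80.4618%

80.4618 %


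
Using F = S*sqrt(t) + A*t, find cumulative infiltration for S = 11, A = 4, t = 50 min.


F = S*sqrt(t) + A*t
F = 11*sqrt(50) + 4*50
F = 11*7.071068 + 200

277.7817 mm


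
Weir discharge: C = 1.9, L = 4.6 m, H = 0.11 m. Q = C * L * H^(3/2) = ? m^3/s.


Q = C * L * H^(3/2) = 1.9 * 4.6 * 0.11^1.5 = 1.9 * 4.6 * 0.036483

0.3189 m^3/s


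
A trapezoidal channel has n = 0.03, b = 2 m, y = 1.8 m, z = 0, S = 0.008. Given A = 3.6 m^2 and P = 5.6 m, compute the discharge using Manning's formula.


R = A/P = 3.6/5.6 = 0.642857
Q = (1/0.03) * 3.6 * 0.642857^(2/3) * 0.008^0.5

7.9947 m^3/s


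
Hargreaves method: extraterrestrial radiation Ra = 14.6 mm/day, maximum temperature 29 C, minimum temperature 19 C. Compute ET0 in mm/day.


Tmean = (Tmax + Tmin)/2 = (29 + 19)/2 = 24.0
ET0 = 0.0023 * 14.6 * (24.0 + 17.8) * sqrt(29 - 19)
ET0 = 0.0023 * 14.6 * 41.8 * 3.162278

4.4387 mm/day


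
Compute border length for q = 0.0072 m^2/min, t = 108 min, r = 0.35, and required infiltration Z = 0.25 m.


L = q*t/((1+r)*Z)
L = 0.0072*108/((1+0.35)*0.25)
L = 0.7776/0.3375

2.3040 m


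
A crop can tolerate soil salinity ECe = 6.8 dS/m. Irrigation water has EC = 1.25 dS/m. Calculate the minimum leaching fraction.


LR = ECiw / (5*ECe - ECiw)
LR = 1.25 / (5*6.8 - 1.25)
LR = 1.25 / 32.7500

0.0382


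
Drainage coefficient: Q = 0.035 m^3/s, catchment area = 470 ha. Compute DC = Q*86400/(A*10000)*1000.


DC = Q * 86400 / (A * 10000) * 1000
DC = 0.035 * 86400 / (470 * 10000) * 1000
DC = 3024000.0000 / 4700000

0.6434 mm/day


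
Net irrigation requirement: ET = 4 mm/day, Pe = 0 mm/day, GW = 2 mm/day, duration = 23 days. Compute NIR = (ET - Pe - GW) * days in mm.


Daily deficit = ET - Pe - GW = 4 - 0 - 2 = 2 mm/day
NIR = 2 * 23 = 46 mm

46.0000 mm


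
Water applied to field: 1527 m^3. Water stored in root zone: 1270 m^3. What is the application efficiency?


Ea = V_root / V_field * 100 = 1270 / 1527 * 100 = 83.1696%

83.1696 %


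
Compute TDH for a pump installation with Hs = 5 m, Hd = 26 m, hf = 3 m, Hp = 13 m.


TDH = Hs + Hd + hf + Hp = 5 + 26 + 3 + 13 = 47

47 m


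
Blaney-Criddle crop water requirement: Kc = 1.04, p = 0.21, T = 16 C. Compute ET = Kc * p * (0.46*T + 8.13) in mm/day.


ET = Kc * p * (0.46*T + 8.13)
ET = 1.04 * 0.21 * (0.46*16 + 8.13)
ET = 1.04 * 0.21 * 15.4900

3.3830 mm/day


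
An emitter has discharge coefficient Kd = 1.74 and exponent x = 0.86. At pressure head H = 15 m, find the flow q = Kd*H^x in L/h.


q = Kd * H^x = 1.74 * 15^0.86 = 1.74 * 10.266880

17.8644 L/h


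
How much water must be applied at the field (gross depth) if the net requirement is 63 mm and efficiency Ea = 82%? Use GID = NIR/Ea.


Ea = 82% = 0.82
GID = NIR / Ea = 63 / 0.82 = 76.8293 mm

76.8293 mm


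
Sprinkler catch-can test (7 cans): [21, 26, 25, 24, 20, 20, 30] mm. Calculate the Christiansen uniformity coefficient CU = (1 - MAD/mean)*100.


mean = 23.714286 mm
MAD = 2.897959 mm
CU = (1 - 2.897959/23.714286)*100

87.7797 %


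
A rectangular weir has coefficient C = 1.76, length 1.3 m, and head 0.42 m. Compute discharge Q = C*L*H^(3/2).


Q = C * L * H^(3/2) = 1.76 * 1.3 * 0.42^1.5 = 1.76 * 1.3 * 0.272191

0.6228 m^3/s


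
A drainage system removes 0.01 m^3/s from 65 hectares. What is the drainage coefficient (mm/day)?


DC = Q * 86400 / (A * 10000) * 1000
DC = 0.01 * 86400 / (65 * 10000) * 1000
DC = 864000.0000 / 650000

1.3292 mm/day


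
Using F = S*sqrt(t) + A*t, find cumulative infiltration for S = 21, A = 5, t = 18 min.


F = S*sqrt(t) + A*t
F = 21*sqrt(18) + 5*18
F = 21*4.242641 + 90

179.0955 mm


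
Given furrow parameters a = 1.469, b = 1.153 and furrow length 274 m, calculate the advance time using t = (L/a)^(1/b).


t = (L/a)^(1/b)
t = (274/1.469)^(1/1.153)
t = 186.521443^(1/1.153)

93.1986 min


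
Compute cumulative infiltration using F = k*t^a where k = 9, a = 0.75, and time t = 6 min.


F = k * t^a = 9 * 6^0.75
F = 9 * 3.833659

34.5029 mm


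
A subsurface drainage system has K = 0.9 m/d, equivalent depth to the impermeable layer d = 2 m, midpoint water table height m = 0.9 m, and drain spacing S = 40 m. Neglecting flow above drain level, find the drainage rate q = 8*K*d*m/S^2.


q = 8*K*d*m/S^2
q = 8*0.9*2*0.9/40^2
q = 12.9600 / 1600

0.0081 m/d


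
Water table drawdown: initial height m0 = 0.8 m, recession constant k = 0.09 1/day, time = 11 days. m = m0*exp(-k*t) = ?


m = m0 * exp(-k*t)
m = 0.8 * exp(-0.09 * 11)
m = 0.8 * exp(-0.9900)

0.2973 m


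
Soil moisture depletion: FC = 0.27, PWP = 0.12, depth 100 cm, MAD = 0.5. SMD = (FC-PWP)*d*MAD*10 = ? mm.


SMD = (FC - PWP) * d * MAD * 10
SMD = (0.27 - 0.12) * 100 * 0.5 * 10
SMD = 0.1500 * 100 * 0.5 * 10

75.0000 mm


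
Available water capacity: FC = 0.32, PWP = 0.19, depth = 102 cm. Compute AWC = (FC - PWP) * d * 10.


AWC = (FC - PWP) * d * 10
AWC = (0.32 - 0.19) * 102 * 10
AWC = 0.1300 * 102 * 10

132.6000 mm


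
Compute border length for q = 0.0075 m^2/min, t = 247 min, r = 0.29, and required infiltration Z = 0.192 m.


L = q*t/((1+r)*Z)
L = 0.0075*247/((1+0.29)*0.192)
L = 1.8525/0.24768

7.4794 m


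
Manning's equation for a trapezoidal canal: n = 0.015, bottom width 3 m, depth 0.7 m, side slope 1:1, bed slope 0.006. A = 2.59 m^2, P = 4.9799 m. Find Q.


R = A/P = 2.59/4.9799 = 0.520091
Q = (1/0.015) * 2.59 * 0.520091^(2/3) * 0.006^0.5

8.6498 m^3/s


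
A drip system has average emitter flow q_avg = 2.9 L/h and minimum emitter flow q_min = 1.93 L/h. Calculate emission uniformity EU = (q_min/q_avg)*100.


EU = (q_min/q_avg)*100 = (1.93/2.9)*100 = 66.5517%

66.5517 %


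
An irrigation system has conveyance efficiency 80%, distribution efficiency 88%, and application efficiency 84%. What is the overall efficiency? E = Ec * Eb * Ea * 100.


Ec = 0.8, Eb = 0.88, Ea = 0.84
E = 0.8 * 0.88 * 0.84 * 100 = 59.1360%

59.1360 %


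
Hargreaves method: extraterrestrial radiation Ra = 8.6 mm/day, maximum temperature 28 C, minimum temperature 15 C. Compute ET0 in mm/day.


Tmean = (Tmax + Tmin)/2 = (28 + 15)/2 = 21.5
ET0 = 0.0023 * 8.6 * (21.5 + 17.8) * sqrt(28 - 15)
ET0 = 0.0023 * 8.6 * 39.3 * 3.605551

2.8028 mm/day


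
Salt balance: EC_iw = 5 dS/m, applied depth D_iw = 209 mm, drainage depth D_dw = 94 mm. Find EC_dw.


EC_dw = EC_iw * D_iw / D_dw
EC_dw = 5 * 209 / 94
EC_dw = 1045 / 94

11.1170 dS/m


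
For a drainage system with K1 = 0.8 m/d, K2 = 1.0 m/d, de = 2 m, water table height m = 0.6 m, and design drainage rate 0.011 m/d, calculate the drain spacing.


S^2 = 8*K2*de*m/q + 4*K1*m^2/q
S^2 = 8*1.0*2*0.6/0.011 + 4*0.8*0.6^2/0.011
S = sqrt(977.4545)

31.2643 m


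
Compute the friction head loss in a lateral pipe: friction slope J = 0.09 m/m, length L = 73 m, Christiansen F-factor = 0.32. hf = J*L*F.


hf = J * L * F = 0.09 * 73 * 0.32 = 2.1024 m

2.1024 m


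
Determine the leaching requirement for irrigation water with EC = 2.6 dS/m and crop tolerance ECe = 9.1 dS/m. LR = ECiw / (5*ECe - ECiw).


LR = ECiw / (5*ECe - ECiw)
LR = 2.6 / (5*9.1 - 2.6)
LR = 2.6 / 42.9000

0.0606


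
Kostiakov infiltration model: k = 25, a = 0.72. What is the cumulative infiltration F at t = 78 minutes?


F = k * t^a = 25 * 78^0.72
F = 25 * 23.030752

575.7688 mm


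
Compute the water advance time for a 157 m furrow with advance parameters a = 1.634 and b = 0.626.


t = (L/a)^(1/b)
t = (157/1.634)^(1/0.626)
t = 96.083231^(1/0.626)

1469.4969 min


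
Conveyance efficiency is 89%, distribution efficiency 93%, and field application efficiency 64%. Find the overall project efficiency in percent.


Ec = 0.89, Eb = 0.93, Ea = 0.64
E = 0.89 * 0.93 * 0.64 * 100 = 52.9728%

52.9728 %


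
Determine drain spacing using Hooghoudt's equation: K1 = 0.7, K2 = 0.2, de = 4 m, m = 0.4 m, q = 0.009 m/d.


S^2 = 8*K2*de*m/q + 4*K1*m^2/q
S^2 = 8*0.2*4*0.4/0.009 + 4*0.7*0.4^2/0.009
S = sqrt(334.2222)

18.2817 m


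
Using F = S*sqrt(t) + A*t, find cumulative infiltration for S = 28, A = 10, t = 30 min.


F = S*sqrt(t) + A*t
F = 28*sqrt(30) + 10*30
F = 28*5.477226 + 300

453.3623 mm


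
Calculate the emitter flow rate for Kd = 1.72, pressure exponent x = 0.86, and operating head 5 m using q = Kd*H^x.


q = Kd * H^x = 1.72 * 5^0.86 = 1.72 * 3.991298

6.8650 L/h


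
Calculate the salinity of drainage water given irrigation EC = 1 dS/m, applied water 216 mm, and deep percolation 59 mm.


EC_dw = EC_iw * D_iw / D_dw
EC_dw = 1 * 216 / 59
EC_dw = 216 / 59

3.6610 dS/m


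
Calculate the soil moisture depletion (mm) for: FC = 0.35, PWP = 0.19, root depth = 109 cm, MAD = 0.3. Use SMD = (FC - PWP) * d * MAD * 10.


SMD = (FC - PWP) * d * MAD * 10
SMD = (0.35 - 0.19) * 109 * 0.3 * 10
SMD = 0.1600 * 109 * 0.3 * 10

52.3200 mm


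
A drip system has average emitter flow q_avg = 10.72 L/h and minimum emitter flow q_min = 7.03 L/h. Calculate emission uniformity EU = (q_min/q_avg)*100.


EU = (q_min/q_avg)*100 = (7.03/10.72)*100 = 65.5784%

65.5784 %


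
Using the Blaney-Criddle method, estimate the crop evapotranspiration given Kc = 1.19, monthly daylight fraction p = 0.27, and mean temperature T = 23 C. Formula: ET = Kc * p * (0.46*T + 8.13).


ET = Kc * p * (0.46*T + 8.13)
ET = 1.19 * 0.27 * (0.46*23 + 8.13)
ET = 1.19 * 0.27 * 18.7100

6.0115 mm/day


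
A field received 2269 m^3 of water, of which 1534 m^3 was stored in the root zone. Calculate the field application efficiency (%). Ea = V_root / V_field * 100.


Ea = V_root / V_field * 100 = 1534 / 2269 * 100 = 67.6069%

67.6069 %


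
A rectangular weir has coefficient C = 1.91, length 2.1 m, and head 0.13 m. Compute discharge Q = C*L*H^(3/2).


Q = C * L * H^(3/2) = 1.91 * 2.1 * 0.13^1.5 = 1.91 * 2.1 * 0.046872

0.1880 m^3/s


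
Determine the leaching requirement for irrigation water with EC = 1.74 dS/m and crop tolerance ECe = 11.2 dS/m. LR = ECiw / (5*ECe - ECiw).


LR = ECiw / (5*ECe - ECiw)
LR = 1.74 / (5*11.2 - 1.74)
LR = 1.74 / 54.2600

0.0321


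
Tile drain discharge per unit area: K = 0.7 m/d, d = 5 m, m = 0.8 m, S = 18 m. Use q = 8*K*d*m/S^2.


q = 8*K*d*m/S^2
q = 8*0.7*5*0.8/18^2
q = 22.4000 / 324

0.0691 m/d


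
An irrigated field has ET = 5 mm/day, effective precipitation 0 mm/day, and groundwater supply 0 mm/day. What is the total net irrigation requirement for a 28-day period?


Daily deficit = ET - Pe - GW = 5 - 0 - 0 = 5 mm/day
NIR = 5 * 28 = 140 mm

140.0000 mm


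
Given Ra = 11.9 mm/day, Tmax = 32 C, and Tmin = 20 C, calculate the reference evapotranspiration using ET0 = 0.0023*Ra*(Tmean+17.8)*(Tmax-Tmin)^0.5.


Tmean = (Tmax + Tmin)/2 = (32 + 20)/2 = 26.0
ET0 = 0.0023 * 11.9 * (26.0 + 17.8) * sqrt(32 - 20)
ET0 = 0.0023 * 11.9 * 43.8 * 3.464102

4.1528 mm/day


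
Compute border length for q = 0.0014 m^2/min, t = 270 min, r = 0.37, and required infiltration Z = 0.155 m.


L = q*t/((1+r)*Z)
L = 0.0014*270/((1+0.37)*0.155)
L = 0.378/0.21235

1.7801 m


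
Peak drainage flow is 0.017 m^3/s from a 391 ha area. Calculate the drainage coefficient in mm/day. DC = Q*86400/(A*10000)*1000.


DC = Q * 86400 / (A * 10000) * 1000
DC = 0.017 * 86400 / (391 * 10000) * 1000
DC = 1468800.0000 / 3910000

0.3757 mm/day


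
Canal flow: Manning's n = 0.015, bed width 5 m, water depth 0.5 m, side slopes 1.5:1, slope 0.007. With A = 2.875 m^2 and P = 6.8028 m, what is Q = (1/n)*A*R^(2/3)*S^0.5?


R = A/P = 2.875/6.8028 = 0.422620
Q = (1/0.015) * 2.875 * 0.422620^(2/3) * 0.007^0.5

9.0309 m^3/s


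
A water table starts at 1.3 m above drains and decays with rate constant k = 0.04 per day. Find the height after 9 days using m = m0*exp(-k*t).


m = m0 * exp(-k*t)
m = 1.3 * exp(-0.04 * 9)
m = 1.3 * exp(-0.3600)

0.9070 m


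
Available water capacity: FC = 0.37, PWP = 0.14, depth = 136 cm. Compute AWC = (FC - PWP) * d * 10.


AWC = (FC - PWP) * d * 10
AWC = (0.37 - 0.14) * 136 * 10
AWC = 0.2300 * 136 * 10

312.8000 mm


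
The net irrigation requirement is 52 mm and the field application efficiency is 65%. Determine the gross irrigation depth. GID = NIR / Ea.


Ea = 65% = 0.65
GID = NIR / Ea = 52 / 0.65 = 80.0000 mm

80.0000 mm


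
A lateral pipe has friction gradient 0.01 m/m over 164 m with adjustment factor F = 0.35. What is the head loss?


hf = J * L * F = 0.01 * 164 * 0.35 = 0.5740 m

0.5740 m


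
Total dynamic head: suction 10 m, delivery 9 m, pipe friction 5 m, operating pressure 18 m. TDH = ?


TDH = Hs + Hd + hf + Hp = 10 + 9 + 5 + 18 = 42

42 m


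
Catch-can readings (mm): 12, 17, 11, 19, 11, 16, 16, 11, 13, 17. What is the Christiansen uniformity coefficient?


mean = 14.300000 mm
MAD = 2.700000 mm
CU = (1 - 2.700000/14.300000)*100

81.1189 %


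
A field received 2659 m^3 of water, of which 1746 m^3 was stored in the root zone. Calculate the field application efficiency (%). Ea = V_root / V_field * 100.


Ea = V_root / V_field * 100 = 1746 / 2659 * 100 = 65.6638%

65.6638 %


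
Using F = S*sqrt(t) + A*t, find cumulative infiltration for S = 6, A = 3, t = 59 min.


F = S*sqrt(t) + A*t
F = 6*sqrt(59) + 3*59
F = 6*7.681146 + 177

223.0869 mm


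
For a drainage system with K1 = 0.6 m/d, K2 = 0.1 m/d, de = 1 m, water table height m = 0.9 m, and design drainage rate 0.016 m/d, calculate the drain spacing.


S^2 = 8*K2*de*m/q + 4*K1*m^2/q
S^2 = 8*0.1*1*0.9/0.016 + 4*0.6*0.9^2/0.016
S = sqrt(166.5000)

12.9035 m


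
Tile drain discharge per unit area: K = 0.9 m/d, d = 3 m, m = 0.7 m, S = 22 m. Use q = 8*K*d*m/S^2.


q = 8*K*d*m/S^2
q = 8*0.9*3*0.7/22^2
q = 15.1200 / 484

0.0312 m/d


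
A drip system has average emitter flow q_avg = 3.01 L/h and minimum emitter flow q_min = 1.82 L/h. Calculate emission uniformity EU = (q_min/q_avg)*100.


EU = (q_min/q_avg)*100 = (1.82/3.01)*100 = 60.4651%

60.4651 %


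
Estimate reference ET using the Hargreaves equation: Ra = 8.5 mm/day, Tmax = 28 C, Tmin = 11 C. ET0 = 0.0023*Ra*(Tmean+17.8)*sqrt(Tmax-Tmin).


Tmean = (Tmax + Tmin)/2 = (28 + 11)/2 = 19.5
ET0 = 0.0023 * 8.5 * (19.5 + 17.8) * sqrt(28 - 11)
ET0 = 0.0023 * 8.5 * 37.3 * 4.123106

3.0066 mm/day


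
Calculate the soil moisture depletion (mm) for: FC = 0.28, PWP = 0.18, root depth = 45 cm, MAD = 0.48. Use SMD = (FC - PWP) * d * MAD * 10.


SMD = (FC - PWP) * d * MAD * 10
SMD = (0.28 - 0.18) * 45 * 0.48 * 10
SMD = 0.1000 * 45 * 0.48 * 10

21.6000 mm


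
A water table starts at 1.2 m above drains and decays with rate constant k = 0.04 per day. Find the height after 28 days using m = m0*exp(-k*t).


m = m0 * exp(-k*t)
m = 1.2 * exp(-0.04 * 28)
m = 1.2 * exp(-1.1200)

0.3915 m


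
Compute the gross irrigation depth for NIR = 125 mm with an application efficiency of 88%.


Ea = 88% = 0.88
GID = NIR / Ea = 125 / 0.88 = 142.0455 mm

142.0455 mm


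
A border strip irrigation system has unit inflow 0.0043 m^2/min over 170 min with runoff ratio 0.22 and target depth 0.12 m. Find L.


L = q*t/((1+r)*Z)
L = 0.0043*170/((1+0.22)*0.12)
L = 0.731/0.1464

4.9932 m


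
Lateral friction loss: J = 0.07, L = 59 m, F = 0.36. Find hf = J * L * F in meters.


hf = J * L * F = 0.07 * 59 * 0.36 = 1.4868 m

1.4868 m


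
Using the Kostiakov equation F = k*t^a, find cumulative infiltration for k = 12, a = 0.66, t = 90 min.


F = k * t^a = 12 * 90^0.66
F = 12 * 19.489471

233.8737 mm


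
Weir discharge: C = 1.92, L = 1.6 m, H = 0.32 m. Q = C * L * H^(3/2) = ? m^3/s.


Q = C * L * H^(3/2) = 1.92 * 1.6 * 0.32^1.5 = 1.92 * 1.6 * 0.181019

0.5561 m^3/s


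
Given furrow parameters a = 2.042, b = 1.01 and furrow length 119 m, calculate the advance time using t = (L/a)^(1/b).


t = (L/a)^(1/b)
t = (119/2.042)^(1/1.01)
t = 58.276200^(1/1.01)

55.9772 min


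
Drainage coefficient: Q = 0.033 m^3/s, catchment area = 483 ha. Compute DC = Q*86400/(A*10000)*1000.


DC = Q * 86400 / (A * 10000) * 1000
DC = 0.033 * 86400 / (483 * 10000) * 1000
DC = 2851200.0000 / 4830000

0.5903 mm/day


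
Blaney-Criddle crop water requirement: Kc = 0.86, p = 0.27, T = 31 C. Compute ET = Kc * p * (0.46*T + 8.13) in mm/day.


ET = Kc * p * (0.46*T + 8.13)
ET = 0.86 * 0.27 * (0.46*31 + 8.13)
ET = 0.86 * 0.27 * 22.3900

5.1990 mm/day


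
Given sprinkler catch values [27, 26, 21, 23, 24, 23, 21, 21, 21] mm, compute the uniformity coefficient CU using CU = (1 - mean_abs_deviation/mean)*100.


mean = 23.000000 mm
MAD = 1.777778 mm
CU = (1 - 1.777778/23.000000)*100

92.2705 %


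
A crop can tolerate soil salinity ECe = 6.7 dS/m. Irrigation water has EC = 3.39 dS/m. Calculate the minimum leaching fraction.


LR = ECiw / (5*ECe - ECiw)
LR = 3.39 / (5*6.7 - 3.39)
LR = 3.39 / 30.1100

0.1126


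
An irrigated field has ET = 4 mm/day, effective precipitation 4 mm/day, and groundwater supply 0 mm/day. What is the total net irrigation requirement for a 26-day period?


Daily deficit = ET - Pe - GW = 4 - 4 - 0 = 0 mm/day
NIR = 0 * 26 = 0 mm

0 mm


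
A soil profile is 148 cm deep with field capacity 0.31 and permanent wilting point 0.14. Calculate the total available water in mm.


AWC = (FC - PWP) * d * 10
AWC = (0.31 - 0.14) * 148 * 10
AWC = 0.1700 * 148 * 10

251.6000 mm


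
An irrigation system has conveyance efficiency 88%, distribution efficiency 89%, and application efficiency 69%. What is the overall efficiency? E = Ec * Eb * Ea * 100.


Ec = 0.88, Eb = 0.89, Ea = 0.69
E = 0.88 * 0.89 * 0.69 * 100 = 54.0408%

54.0408 %


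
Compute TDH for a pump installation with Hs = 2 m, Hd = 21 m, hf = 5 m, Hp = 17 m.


TDH = Hs + Hd + hf + Hp = 2 + 21 + 5 + 17 = 45

45 m


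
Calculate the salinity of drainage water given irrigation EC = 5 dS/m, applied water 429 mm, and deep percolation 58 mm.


EC_dw = EC_iw * D_iw / D_dw
EC_dw = 5 * 429 / 58
EC_dw = 2145 / 58

36.9828 dS/m


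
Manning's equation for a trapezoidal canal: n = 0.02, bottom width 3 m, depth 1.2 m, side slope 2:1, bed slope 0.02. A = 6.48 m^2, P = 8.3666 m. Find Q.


R = A/P = 6.48/8.3666 = 0.774508
Q = (1/0.02) * 6.48 * 0.774508^(2/3) * 0.02^0.5

38.6436 m^3/s


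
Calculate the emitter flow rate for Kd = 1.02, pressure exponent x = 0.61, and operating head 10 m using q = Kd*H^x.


q = Kd * H^x = 1.02 * 10^0.61 = 1.02 * 4.073803

4.1553 L/h


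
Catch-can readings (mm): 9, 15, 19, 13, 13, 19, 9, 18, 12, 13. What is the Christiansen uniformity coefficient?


mean = 14.000000 mm
MAD = 3.000000 mm
CU = (1 - 3.000000/14.000000)*100

78.5714 %


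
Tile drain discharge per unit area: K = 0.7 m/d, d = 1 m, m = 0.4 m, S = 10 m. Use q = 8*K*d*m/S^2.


q = 8*K*d*m/S^2
q = 8*0.7*1*0.4/10^2
q = 2.2400 / 100

0.0224 m/d


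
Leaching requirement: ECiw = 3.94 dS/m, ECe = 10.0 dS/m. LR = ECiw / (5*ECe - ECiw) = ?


LR = ECiw / (5*ECe - ECiw)
LR = 3.94 / (5*10.0 - 3.94)
LR = 3.94 / 46.0600

0.0855


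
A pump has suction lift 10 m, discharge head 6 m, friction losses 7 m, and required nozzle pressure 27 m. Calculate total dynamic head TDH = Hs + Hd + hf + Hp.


TDH = Hs + Hd + hf + Hp = 10 + 6 + 7 + 27 = 50

50 m


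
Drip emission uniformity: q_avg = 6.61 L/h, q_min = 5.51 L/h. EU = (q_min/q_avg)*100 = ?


EU = (q_min/q_avg)*100 = (5.51/6.61)*100 = 83.3585%

83.3585 %


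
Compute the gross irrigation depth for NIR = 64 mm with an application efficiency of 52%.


Ea = 52% = 0.52
GID = NIR / Ea = 64 / 0.52 = 123.0769 mm

123.0769 mm


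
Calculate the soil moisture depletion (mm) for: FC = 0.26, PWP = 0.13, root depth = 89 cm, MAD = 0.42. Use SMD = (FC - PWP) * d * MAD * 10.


SMD = (FC - PWP) * d * MAD * 10
SMD = (0.26 - 0.13) * 89 * 0.42 * 10
SMD = 0.1300 * 89 * 0.42 * 10

48.5940 mm


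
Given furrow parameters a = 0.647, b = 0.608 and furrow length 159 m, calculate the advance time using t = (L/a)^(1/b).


t = (L/a)^(1/b)
t = (159/0.647)^(1/0.608)
t = 245.749614^(1/0.608)

8545.3854 min


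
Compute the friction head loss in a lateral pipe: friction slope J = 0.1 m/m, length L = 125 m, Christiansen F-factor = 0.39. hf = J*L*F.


hf = J * L * F = 0.1 * 125 * 0.39 = 4.8750 m

4.8750 m


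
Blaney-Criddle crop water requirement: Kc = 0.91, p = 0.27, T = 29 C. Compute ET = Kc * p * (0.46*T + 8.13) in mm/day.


ET = Kc * p * (0.46*T + 8.13)
ET = 0.91 * 0.27 * (0.46*29 + 8.13)
ET = 0.91 * 0.27 * 21.4700

5.2752 mm/day


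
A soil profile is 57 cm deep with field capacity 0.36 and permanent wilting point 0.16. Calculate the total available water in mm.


AWC = (FC - PWP) * d * 10
AWC = (0.36 - 0.16) * 57 * 10
AWC = 0.2000 * 57 * 10

114.0000 mm


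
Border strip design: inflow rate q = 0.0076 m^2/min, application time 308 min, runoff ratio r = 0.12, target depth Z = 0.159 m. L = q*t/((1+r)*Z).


L = q*t/((1+r)*Z)
L = 0.0076*308/((1+0.12)*0.159)
L = 2.3408/0.17808

13.1447 m


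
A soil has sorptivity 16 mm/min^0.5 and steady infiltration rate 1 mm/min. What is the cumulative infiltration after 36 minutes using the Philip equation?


F = S*sqrt(t) + A*t
F = 16*sqrt(36) + 1*36
F = 16*6.000000 + 36

132.0000 mm


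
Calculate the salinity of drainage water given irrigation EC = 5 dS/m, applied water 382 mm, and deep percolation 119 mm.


EC_dw = EC_iw * D_iw / D_dw
EC_dw = 5 * 382 / 119
EC_dw = 1910 / 119

16.0504 dS/m


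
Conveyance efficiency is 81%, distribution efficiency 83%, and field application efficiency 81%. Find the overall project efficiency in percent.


Ec = 0.81, Eb = 0.83, Ea = 0.81
E = 0.81 * 0.83 * 0.81 * 100 = 54.4563%

54.4563 %


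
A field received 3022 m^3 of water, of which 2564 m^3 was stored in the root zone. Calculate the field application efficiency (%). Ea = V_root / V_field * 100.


Ea = V_root / V_field * 100 = 2564 / 3022 * 100 = 84.8445%

84.8445 %


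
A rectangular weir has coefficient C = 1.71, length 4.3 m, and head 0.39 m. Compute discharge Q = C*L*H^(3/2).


Q = C * L * H^(3/2) = 1.71 * 4.3 * 0.39^1.5 = 1.71 * 4.3 * 0.243555

1.7909 m^3/s


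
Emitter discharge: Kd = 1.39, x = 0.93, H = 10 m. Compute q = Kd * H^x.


q = Kd * H^x = 1.39 * 10^0.93 = 1.39 * 8.511380

11.8308 L/h


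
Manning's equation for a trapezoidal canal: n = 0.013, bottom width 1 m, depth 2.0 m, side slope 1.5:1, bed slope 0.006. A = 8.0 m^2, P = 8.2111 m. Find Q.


R = A/P = 8.0/8.2111 = 0.974291
Q = (1/0.013) * 8.0 * 0.974291^(2/3) * 0.006^0.5

46.8470 m^3/s


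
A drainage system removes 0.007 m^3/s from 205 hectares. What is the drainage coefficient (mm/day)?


DC = Q * 86400 / (A * 10000) * 1000
DC = 0.007 * 86400 / (205 * 10000) * 1000
DC = 604800.0000 / 2050000

0.2950 mm/day


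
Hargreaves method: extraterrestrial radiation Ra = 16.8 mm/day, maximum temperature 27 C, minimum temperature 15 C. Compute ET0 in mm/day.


Tmean = (Tmax + Tmin)/2 = (27 + 15)/2 = 21.0
ET0 = 0.0023 * 16.8 * (21.0 + 17.8) * sqrt(27 - 15)
ET0 = 0.0023 * 16.8 * 38.8 * 3.464102

5.1935 mm/day


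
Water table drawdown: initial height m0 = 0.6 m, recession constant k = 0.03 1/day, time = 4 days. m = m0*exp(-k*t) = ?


m = m0 * exp(-k*t)
m = 0.6 * exp(-0.03 * 4)
m = 0.6 * exp(-0.1200)

0.5322 m


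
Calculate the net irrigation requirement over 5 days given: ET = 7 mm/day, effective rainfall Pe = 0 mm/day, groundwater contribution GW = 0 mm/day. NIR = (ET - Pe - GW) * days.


Daily deficit = ET - Pe - GW = 7 - 0 - 0 = 7 mm/day
NIR = 7 * 5 = 35 mm

35.0000 mm


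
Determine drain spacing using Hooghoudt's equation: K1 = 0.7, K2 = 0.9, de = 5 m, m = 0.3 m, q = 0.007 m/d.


S^2 = 8*K2*de*m/q + 4*K1*m^2/q
S^2 = 8*0.9*5*0.3/0.007 + 4*0.7*0.3^2/0.007
S = sqrt(1578.8571)

39.7348 m


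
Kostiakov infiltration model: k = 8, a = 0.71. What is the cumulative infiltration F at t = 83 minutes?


F = k * t^a = 8 * 83^0.71
F = 8 * 23.043341

184.3467 mm


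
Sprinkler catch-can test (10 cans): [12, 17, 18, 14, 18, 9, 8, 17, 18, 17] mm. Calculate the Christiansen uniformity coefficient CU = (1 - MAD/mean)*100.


mean = 14.800000 mm
MAD = 3.240000 mm
CU = (1 - 3.240000/14.800000)*100

78.1081 %


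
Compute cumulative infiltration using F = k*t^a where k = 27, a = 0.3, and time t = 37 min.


F = k * t^a = 27 * 37^0.3
F = 27 * 2.954340

79.7672 mm


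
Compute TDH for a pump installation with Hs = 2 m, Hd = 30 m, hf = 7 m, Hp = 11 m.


TDH = Hs + Hd + hf + Hp = 2 + 30 + 7 + 11 = 50

50 m


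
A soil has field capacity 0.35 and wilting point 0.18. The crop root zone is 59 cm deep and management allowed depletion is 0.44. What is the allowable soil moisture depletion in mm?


SMD = (FC - PWP) * d * MAD * 10
SMD = (0.35 - 0.18) * 59 * 0.44 * 10
SMD = 0.1700 * 59 * 0.44 * 10

44.1320 mm


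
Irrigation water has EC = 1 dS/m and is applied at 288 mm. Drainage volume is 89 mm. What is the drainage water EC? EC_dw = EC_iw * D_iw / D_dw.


EC_dw = EC_iw * D_iw / D_dw
EC_dw = 1 * 288 / 89
EC_dw = 288 / 89

3.2360 dS/m
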